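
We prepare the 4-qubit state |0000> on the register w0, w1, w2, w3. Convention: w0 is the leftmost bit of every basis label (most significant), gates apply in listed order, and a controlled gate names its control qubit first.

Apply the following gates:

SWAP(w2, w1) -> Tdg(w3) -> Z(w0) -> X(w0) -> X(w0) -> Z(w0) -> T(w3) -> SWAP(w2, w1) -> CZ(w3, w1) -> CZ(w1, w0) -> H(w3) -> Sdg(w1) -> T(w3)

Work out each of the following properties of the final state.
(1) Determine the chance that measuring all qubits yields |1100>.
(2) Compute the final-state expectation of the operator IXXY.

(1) Outcome |1100> occurs with probability 0.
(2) The observable IXXY averages to 0.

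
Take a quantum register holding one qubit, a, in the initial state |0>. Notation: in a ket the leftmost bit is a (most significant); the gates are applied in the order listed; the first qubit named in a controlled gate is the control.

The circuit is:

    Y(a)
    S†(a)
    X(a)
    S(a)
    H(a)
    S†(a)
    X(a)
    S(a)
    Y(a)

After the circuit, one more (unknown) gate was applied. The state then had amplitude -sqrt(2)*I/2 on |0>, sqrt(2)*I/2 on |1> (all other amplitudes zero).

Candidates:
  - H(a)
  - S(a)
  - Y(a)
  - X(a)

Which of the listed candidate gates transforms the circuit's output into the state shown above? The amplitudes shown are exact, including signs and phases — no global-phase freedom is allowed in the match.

The unique candidate consistent with the amplitudes is Y(a).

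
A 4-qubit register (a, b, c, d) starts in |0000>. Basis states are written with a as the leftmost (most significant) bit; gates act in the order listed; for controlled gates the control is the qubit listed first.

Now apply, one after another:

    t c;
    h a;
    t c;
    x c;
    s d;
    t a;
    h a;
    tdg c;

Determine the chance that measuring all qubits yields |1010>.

A full measurement returns |1010> with probability 1/2 - sqrt(2)/4.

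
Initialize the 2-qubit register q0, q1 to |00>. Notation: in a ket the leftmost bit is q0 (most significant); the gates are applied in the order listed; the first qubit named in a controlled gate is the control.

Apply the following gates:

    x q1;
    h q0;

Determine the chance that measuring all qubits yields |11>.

Outcome |11> occurs with probability 1/2.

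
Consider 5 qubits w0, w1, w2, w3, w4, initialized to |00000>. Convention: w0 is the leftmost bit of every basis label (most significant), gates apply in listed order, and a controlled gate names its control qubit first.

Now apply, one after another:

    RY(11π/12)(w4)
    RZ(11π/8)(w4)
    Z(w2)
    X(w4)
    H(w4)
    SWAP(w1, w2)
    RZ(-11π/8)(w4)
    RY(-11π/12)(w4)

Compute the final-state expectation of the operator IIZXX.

In the final state, IIZXX has expectation 0.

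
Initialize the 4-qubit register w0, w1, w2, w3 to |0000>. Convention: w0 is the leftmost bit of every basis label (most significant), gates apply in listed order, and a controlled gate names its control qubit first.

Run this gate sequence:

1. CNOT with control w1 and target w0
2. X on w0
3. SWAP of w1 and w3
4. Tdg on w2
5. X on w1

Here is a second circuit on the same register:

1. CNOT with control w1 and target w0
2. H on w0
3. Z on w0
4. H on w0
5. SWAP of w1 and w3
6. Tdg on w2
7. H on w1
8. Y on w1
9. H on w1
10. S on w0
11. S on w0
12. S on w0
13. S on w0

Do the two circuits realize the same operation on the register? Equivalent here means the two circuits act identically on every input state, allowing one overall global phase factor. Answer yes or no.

No, they are not equivalent — no single phase factor reconciles the two unitaries.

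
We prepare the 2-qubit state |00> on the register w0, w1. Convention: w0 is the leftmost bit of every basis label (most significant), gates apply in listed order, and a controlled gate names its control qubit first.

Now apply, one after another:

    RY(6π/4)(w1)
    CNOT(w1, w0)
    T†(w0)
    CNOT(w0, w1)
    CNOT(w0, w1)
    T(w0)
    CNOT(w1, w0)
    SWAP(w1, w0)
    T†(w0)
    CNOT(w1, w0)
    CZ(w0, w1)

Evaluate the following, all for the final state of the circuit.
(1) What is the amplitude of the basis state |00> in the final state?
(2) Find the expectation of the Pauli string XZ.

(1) The amplitude on |00> is -sqrt(2)/2.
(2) In the final state, XZ has expectation -sqrt(2)/2.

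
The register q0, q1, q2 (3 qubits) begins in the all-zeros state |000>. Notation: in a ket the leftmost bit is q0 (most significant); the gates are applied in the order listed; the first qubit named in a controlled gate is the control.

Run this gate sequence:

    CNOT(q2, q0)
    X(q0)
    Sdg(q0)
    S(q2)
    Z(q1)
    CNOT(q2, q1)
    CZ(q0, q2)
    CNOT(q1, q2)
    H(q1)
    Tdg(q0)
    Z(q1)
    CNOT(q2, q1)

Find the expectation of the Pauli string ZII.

In the final state, ZII has expectation -1.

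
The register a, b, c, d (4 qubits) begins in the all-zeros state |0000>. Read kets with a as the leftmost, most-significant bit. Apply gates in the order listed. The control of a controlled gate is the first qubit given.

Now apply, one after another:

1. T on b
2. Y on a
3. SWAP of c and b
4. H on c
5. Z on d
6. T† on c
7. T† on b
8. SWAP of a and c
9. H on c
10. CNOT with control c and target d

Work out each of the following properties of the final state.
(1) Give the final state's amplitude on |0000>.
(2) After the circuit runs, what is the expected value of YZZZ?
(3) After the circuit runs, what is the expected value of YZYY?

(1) The amplitude on |0000> is I/2.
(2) In the final state, YZZZ has expectation -sqrt(2)/2.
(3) In the final state, YZYY has expectation -sqrt(2)/2.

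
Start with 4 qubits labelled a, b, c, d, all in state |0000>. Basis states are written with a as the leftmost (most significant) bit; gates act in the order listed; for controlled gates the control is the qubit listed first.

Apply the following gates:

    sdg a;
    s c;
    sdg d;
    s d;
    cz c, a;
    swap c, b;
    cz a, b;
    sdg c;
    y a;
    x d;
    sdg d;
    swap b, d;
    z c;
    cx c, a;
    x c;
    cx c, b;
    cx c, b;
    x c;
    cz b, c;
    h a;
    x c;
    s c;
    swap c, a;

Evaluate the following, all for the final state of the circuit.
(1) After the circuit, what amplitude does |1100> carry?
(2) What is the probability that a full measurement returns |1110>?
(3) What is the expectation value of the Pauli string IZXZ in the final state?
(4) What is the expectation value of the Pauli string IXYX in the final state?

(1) The final state's coefficient on |1100> equals sqrt(2)*I/2. Key observation: steps 15-18 multiply out to the identity, so the circuit reduces to the remaining gates.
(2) The probability of measuring |1110> is 1/2.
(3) In the final state, IZXZ has expectation 1.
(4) The expectation value of IXYX is 0.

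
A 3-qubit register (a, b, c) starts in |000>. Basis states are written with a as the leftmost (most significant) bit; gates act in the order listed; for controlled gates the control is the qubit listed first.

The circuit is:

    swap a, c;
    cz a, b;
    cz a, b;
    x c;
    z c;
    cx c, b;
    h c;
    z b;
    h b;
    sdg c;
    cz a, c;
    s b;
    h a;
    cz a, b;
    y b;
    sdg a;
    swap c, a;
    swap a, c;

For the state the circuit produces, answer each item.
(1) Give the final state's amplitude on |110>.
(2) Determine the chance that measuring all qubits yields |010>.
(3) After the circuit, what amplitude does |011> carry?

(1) The final state's coefficient on |110> equals sqrt(2)/4.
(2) The probability of measuring |010> is 1/8.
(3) |011> carries amplitude -sqrt(2)/4 in the final state.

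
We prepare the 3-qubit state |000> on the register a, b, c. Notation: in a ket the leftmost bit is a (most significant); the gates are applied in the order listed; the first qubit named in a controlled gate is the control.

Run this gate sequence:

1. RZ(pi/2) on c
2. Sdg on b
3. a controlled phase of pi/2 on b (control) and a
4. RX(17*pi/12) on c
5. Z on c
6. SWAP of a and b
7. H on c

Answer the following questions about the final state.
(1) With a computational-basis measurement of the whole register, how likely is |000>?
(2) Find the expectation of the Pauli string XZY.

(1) The probability of measuring |000> is 1/2.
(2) In the final state, XZY has expectation 0.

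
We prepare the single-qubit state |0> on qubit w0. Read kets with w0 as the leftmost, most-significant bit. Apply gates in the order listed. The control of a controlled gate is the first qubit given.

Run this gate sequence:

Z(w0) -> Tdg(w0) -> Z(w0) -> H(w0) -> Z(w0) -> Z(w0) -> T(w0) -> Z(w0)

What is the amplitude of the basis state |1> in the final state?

The amplitude on |1> is -sqrt(2)*exp(I*pi/4)/2.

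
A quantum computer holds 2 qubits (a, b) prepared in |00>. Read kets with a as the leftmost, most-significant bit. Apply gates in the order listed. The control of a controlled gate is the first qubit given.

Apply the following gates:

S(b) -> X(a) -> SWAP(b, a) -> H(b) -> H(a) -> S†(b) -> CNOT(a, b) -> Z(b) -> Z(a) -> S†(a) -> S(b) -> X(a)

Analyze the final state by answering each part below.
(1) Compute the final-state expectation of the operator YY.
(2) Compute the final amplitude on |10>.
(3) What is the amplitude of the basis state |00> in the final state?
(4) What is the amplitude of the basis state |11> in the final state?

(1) The observable YY averages to 1.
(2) |10> carries amplitude 1/2 in the final state.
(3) The amplitude on |00> is -1/2.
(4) |11> carries amplitude 1/2 in the final state.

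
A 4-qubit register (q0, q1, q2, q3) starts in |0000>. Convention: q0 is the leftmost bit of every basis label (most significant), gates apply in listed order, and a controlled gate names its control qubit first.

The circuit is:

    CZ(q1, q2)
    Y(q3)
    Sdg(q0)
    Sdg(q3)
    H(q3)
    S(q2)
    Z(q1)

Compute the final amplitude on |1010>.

The amplitude on |1010> is 0.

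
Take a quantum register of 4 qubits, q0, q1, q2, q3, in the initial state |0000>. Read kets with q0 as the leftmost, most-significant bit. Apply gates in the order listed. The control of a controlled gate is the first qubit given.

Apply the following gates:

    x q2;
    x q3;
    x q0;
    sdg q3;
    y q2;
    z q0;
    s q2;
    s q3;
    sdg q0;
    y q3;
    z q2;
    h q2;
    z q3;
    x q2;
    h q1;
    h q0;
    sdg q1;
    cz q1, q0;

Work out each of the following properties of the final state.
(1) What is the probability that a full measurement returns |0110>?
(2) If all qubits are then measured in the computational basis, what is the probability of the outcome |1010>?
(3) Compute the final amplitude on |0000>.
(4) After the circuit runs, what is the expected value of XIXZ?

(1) Outcome |0110> occurs with probability 1/8.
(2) A full measurement returns |1010> with probability 1/8.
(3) The amplitude on |0000> is -sqrt(2)*I/4.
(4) In the final state, XIXZ has expectation 0.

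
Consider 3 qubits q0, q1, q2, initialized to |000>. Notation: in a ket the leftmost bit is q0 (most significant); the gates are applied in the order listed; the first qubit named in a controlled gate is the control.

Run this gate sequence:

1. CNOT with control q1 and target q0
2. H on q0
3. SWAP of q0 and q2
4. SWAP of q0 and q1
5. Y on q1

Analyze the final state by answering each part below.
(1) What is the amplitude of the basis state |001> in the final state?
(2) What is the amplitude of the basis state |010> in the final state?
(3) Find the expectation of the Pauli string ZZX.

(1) The final state's coefficient on |001> equals 0.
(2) The final state's coefficient on |010> equals sqrt(2)*I/2.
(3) In the final state, ZZX has expectation -1.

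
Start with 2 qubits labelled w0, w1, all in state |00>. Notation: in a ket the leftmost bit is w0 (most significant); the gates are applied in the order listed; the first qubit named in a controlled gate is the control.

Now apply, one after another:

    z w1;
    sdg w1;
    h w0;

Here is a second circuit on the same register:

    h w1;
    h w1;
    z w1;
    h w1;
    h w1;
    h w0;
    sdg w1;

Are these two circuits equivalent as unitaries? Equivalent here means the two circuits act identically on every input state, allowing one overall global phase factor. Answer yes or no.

Yes — the two circuits implement the same unitary up to a global phase.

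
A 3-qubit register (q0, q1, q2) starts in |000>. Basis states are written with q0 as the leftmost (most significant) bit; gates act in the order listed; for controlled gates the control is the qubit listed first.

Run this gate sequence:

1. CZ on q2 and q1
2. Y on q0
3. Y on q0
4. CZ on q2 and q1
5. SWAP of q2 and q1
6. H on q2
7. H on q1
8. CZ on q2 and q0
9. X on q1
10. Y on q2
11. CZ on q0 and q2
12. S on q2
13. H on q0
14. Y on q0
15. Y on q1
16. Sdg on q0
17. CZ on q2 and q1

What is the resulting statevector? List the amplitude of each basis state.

After the circuit, the state carries amplitude sqrt(2)*I/4 on |000>, sqrt(2)/4 on |001>, -sqrt(2)*I/4 on |010>, sqrt(2)/4 on |011>, -sqrt(2)/4 on |100>, sqrt(2)*I/4 on |101>, sqrt(2)/4 on |110>, sqrt(2)*I/4 on |111>. Key observation: gates 1-4 undo each other exactly, leaving only the rest of the circuit to track.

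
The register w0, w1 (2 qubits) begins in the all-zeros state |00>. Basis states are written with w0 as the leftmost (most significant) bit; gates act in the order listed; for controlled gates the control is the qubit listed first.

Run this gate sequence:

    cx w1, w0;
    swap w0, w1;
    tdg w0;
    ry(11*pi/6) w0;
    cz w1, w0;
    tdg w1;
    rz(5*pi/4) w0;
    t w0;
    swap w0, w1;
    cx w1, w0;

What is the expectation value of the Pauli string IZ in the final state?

In the final state, IZ has expectation sqrt(3)/2.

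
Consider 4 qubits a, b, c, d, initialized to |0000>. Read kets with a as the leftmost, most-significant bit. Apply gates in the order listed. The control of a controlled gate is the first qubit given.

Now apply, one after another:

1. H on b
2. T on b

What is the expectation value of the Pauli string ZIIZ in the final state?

The expectation value of ZIIZ is 1.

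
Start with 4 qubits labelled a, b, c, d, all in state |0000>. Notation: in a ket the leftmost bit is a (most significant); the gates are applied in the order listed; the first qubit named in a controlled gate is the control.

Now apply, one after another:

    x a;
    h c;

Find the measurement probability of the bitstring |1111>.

A full measurement returns |1111> with probability 0.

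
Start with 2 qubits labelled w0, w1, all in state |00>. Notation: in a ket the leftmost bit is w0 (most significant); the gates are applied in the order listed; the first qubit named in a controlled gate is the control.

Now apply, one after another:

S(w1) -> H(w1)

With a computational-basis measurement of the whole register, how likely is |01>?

The probability of measuring |01> is 1/2.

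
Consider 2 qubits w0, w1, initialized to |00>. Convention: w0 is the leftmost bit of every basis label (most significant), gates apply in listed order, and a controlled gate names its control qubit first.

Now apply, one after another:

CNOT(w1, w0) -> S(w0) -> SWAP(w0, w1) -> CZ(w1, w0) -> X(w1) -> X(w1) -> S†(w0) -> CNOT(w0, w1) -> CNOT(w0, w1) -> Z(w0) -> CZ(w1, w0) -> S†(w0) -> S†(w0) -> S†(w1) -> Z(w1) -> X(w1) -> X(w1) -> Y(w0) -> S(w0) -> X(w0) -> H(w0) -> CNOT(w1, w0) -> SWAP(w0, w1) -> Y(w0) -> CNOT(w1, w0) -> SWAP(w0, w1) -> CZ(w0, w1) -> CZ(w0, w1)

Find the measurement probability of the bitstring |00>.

The probability of measuring |00> is 0.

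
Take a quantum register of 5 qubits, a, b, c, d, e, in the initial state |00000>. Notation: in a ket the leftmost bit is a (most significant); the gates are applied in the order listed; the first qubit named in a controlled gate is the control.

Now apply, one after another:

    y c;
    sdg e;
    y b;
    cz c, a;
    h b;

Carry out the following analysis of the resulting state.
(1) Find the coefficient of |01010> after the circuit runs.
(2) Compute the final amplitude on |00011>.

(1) The amplitude on |01010> is 0.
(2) The amplitude on |00011> is 0.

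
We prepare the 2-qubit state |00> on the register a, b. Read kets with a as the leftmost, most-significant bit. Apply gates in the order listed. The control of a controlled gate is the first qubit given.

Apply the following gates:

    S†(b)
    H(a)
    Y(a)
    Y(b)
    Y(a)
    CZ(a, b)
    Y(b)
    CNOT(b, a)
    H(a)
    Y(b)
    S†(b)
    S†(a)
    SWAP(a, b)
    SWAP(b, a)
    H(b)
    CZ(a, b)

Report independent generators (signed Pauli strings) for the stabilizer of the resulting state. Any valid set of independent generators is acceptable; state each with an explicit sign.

The stabilizer group can be generated by +IX, -ZI, among other valid generating sets.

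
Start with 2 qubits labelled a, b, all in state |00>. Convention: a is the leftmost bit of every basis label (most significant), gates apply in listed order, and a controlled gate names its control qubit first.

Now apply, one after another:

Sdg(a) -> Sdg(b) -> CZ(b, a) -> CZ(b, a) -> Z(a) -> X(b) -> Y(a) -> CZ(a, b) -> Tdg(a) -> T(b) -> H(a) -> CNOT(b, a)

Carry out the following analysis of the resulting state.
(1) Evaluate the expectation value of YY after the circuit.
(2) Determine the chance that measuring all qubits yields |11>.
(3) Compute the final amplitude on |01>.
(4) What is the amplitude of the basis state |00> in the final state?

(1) The expectation value of YY is 0. Key observation: gates 3-4 undo each other exactly, leaving only the rest of the circuit to track.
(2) A full measurement returns |11> with probability 1/2.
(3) The final state's coefficient on |01> equals sqrt(2)*I/2.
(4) |00> carries amplitude 0 in the final state.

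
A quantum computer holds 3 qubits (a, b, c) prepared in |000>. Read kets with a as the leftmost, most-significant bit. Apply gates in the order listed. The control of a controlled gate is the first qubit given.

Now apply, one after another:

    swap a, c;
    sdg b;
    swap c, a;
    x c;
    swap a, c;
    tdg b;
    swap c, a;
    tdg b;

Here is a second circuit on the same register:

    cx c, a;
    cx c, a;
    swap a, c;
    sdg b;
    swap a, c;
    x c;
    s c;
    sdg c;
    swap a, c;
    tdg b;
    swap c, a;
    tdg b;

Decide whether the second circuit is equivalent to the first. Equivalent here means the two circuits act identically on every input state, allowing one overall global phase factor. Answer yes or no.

Yes, they are equivalent — the unitaries differ by at most a global phase.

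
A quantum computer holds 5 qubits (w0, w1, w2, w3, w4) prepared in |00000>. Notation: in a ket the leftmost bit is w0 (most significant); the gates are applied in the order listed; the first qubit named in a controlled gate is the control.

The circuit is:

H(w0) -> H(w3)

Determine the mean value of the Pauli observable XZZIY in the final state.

In the final state, XZZIY has expectation 0.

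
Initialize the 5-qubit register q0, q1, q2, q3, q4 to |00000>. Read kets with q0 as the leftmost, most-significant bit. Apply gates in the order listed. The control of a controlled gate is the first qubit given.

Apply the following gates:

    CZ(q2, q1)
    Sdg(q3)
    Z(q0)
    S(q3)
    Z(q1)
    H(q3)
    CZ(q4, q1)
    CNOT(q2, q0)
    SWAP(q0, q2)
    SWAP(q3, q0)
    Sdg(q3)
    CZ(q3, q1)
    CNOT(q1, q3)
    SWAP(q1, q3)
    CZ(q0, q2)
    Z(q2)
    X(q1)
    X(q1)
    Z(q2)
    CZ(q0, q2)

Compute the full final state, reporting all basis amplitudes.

The resulting statevector has amplitude sqrt(2)/2 on |00000>, sqrt(2)/2 on |10000>, and 0 on every other basis state. Key observation: the block from step 15 through step 20 cancels to the identity and can be dropped.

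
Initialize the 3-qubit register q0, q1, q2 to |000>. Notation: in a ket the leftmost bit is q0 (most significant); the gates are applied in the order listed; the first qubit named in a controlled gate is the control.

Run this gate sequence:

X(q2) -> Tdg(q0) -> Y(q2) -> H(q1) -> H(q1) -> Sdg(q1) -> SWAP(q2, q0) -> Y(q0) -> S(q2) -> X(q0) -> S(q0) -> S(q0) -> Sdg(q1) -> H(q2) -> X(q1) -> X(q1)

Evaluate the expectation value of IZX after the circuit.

The expectation value of IZX is 1. Key observation: the block from step 15 through step 16 cancels to the identity and can be dropped.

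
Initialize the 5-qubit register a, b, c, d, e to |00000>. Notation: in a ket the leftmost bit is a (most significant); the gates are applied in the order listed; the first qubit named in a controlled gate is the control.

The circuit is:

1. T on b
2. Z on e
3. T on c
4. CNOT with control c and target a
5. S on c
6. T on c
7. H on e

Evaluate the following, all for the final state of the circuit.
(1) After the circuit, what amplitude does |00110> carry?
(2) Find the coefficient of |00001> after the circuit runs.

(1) The final state's coefficient on |00110> equals 0.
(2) The final state's coefficient on |00001> equals sqrt(2)/2.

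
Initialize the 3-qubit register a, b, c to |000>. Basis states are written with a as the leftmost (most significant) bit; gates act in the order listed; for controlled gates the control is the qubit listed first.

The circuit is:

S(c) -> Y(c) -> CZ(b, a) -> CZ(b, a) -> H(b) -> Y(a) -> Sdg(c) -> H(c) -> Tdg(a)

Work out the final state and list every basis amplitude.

The resulting statevector has amplitude 0 on |000>, 0 on |001>, 0 on |010>, 0 on |011>, exp(I*pi/4)/2 on |100>, -exp(I*pi/4)/2 on |101>, exp(I*pi/4)/2 on |110>, -exp(I*pi/4)/2 on |111>. Key observation: gates 3-4 undo each other exactly, leaving only the rest of the circuit to track.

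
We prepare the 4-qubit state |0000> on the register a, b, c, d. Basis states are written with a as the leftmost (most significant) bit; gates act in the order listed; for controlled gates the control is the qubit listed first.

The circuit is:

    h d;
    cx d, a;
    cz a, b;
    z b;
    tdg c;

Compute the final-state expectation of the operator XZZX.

The expectation value of XZZX is 1.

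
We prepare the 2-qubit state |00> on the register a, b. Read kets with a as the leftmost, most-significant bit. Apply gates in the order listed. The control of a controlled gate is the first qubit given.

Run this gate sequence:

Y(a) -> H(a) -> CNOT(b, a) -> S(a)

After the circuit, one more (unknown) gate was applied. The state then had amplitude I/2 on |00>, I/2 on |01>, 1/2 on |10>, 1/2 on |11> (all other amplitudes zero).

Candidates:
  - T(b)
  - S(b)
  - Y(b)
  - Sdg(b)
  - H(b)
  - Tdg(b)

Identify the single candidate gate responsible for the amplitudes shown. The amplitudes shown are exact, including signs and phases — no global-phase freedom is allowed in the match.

It was H(b) that produced the state shown.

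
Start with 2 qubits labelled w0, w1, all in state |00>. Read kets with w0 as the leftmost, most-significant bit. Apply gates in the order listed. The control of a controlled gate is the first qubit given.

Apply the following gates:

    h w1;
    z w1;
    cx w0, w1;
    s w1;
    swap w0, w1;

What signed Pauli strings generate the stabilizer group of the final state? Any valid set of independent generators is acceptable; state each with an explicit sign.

One valid set of independent stabilizer generators is -YI, +IZ (any independent generating set of the same group is equally correct).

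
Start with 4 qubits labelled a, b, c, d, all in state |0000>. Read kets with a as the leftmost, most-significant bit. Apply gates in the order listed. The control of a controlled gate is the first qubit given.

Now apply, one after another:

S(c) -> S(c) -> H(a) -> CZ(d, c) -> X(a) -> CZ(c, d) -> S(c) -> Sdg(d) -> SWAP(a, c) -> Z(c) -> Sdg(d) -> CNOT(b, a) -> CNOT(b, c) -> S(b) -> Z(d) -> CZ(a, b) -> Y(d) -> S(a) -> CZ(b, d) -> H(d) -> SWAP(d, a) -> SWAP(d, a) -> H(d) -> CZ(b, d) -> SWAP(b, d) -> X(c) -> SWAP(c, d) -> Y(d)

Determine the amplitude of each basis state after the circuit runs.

After the circuit, the state carries amplitude sqrt(2)/2 on |0100>, sqrt(2)/2 on |0101>, and 0 on every other basis state. Key observation: the block from step 19 through step 24 cancels to the identity and can be dropped.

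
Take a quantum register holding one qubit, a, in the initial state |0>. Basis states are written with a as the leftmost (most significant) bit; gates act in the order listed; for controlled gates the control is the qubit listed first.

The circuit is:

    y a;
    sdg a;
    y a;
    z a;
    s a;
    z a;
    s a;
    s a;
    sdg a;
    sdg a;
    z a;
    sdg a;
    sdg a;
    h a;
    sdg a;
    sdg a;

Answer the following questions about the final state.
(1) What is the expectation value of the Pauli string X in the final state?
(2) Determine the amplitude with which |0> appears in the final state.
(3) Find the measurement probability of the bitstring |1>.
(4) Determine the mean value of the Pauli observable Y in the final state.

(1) The observable X averages to -1. Key observation: the block from step 5 through step 12 cancels to the identity and can be dropped.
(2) The final state's coefficient on |0> equals -sqrt(2)*I/2.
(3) Outcome |1> occurs with probability 1/2.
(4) In the final state, Y has expectation 0.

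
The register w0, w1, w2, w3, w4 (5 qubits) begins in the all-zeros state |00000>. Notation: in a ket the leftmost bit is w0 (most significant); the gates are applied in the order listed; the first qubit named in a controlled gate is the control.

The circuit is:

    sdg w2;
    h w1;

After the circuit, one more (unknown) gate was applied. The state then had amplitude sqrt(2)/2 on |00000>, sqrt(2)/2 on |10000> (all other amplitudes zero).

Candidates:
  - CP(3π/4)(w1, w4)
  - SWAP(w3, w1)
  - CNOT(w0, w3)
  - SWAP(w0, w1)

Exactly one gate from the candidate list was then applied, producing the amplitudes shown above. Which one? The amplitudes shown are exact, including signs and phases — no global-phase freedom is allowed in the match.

The applied gate was SWAP(w0, w1).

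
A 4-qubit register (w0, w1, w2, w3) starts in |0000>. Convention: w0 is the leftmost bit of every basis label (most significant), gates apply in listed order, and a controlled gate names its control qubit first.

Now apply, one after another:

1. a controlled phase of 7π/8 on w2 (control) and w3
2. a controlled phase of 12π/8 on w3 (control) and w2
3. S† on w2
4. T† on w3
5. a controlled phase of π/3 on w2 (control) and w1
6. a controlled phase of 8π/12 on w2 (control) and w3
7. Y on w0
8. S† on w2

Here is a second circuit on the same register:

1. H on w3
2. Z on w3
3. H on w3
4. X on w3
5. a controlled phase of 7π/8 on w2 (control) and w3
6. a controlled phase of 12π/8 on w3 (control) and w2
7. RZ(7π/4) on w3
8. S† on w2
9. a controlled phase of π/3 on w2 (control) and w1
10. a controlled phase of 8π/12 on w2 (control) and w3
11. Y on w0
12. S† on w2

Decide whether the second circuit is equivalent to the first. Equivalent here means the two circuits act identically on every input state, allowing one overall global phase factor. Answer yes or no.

Yes: on every input state the two circuits agree up to one overall phase factor.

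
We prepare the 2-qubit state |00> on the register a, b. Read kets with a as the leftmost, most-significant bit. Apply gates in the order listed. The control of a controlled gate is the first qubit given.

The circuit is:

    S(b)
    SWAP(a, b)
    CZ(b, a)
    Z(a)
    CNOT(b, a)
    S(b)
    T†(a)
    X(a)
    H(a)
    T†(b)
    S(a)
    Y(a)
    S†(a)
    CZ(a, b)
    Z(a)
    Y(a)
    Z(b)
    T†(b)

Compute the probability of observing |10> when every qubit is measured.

A full measurement returns |10> with probability 1/2.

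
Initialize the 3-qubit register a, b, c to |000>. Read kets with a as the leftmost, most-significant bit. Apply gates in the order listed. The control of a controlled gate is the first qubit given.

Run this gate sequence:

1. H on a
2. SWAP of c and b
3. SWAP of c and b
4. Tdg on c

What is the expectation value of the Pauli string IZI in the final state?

The observable IZI averages to 1.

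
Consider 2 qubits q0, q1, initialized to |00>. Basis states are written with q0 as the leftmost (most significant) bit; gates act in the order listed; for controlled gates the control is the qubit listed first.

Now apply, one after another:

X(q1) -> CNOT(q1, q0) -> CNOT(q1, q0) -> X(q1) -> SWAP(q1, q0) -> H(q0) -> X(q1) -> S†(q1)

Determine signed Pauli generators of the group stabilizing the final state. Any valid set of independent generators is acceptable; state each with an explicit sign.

The stabilizer group can be generated by +XI, -IZ, among other valid generating sets. Key observation: gates 1-4 undo each other exactly, leaving only the rest of the circuit to track.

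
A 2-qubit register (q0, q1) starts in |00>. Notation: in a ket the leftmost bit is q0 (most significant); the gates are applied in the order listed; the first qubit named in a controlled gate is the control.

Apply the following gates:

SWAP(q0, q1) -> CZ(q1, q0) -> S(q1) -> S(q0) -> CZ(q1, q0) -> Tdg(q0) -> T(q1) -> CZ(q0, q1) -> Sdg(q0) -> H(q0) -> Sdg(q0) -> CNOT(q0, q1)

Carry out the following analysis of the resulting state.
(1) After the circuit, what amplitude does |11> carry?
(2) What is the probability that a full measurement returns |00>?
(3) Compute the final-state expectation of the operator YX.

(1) The amplitude on |11> is -sqrt(2)*I/2.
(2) A full measurement returns |00> with probability 1/2.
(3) The expectation value of YX is -1.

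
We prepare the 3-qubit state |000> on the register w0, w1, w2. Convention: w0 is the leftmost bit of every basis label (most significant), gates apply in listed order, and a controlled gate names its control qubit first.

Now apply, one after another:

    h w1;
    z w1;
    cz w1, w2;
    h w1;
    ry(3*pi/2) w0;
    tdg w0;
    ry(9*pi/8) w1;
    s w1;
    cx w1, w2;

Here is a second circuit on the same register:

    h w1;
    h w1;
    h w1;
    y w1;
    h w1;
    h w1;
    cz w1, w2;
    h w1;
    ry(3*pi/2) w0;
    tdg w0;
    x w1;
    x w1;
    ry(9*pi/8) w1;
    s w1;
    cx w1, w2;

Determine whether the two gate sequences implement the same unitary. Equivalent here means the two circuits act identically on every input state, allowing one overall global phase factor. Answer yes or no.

No, they are not equivalent — no single phase factor reconciles the two unitaries.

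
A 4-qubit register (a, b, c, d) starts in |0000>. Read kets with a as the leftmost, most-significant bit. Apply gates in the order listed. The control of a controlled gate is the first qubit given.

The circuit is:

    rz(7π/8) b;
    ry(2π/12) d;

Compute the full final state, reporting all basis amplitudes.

After the circuit, the state carries amplitude (-sqrt(6) - sqrt(2))*exp(9*I*pi/16)/4 on |0000>, (-sqrt(6) + sqrt(2))*exp(9*I*pi/16)/4 on |0001>, and 0 on every other basis state.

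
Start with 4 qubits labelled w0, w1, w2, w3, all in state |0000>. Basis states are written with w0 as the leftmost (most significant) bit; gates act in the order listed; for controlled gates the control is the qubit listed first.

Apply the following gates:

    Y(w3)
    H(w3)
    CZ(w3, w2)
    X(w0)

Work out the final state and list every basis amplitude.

The final amplitudes are sqrt(2)*I/2 on |1000>, -sqrt(2)*I/2 on |1001>, and 0 on every other basis state.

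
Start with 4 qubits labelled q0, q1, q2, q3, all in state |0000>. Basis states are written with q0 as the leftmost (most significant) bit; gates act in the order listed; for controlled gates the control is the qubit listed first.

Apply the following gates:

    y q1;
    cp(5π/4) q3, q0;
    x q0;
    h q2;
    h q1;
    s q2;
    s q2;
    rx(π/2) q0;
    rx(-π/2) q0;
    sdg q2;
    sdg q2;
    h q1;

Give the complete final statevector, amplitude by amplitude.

After the circuit, the state carries amplitude sqrt(2)*I/2 on |1100>, sqrt(2)*I/2 on |1110>, and 0 on every other basis state.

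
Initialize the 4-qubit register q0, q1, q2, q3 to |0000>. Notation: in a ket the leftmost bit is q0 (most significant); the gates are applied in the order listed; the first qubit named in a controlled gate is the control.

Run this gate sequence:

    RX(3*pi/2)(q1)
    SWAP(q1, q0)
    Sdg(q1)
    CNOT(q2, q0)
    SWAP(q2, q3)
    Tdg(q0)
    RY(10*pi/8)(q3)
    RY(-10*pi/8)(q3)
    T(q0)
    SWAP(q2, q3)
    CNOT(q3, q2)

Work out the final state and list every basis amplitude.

The final amplitudes are -sqrt(2)/2 on |0000>, -sqrt(2)*I/2 on |1000>, and 0 on every other basis state.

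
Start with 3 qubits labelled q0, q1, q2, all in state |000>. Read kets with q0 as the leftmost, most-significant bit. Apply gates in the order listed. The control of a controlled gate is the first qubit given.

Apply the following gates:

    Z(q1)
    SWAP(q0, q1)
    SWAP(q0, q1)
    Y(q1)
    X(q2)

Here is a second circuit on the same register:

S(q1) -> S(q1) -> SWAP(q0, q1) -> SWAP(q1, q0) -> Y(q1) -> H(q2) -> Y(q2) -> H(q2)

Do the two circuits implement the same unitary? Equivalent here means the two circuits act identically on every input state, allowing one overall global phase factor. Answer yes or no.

No: there is an input state on which the two circuits produce genuinely different outputs (not merely differing by a phase).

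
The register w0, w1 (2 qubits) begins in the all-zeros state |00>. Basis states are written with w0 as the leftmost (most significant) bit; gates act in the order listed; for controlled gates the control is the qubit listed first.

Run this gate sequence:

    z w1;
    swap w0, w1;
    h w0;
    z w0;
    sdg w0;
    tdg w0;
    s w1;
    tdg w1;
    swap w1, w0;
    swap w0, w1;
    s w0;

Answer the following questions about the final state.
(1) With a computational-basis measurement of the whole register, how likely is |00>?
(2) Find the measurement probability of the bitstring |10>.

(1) A full measurement returns |00> with probability 1/2.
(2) The probability of measuring |10> is 1/2.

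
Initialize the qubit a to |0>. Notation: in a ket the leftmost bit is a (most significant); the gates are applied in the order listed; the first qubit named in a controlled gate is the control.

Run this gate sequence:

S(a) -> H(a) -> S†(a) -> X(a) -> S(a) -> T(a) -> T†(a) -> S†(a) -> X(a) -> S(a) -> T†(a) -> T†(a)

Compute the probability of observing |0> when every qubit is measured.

Outcome |0> occurs with probability 1/2.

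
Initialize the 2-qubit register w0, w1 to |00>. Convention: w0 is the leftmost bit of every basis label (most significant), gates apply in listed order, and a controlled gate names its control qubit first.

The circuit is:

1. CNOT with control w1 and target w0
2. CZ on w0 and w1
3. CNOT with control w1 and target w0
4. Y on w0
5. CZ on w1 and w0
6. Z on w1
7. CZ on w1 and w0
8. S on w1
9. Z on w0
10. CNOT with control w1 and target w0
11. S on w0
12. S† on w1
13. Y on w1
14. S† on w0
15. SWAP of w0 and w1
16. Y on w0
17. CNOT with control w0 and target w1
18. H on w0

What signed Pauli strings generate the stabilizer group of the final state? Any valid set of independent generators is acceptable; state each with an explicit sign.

The stabilizer group can be generated by +XI, -IZ, among other valid generating sets.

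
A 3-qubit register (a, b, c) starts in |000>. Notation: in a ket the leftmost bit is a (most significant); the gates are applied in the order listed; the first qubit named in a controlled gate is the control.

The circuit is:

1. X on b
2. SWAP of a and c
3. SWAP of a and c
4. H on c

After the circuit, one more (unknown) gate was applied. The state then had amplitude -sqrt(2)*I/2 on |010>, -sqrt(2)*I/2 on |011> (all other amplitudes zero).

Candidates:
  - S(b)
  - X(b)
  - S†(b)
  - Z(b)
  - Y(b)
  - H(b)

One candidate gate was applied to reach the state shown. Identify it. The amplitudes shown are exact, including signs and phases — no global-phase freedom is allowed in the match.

It was S†(b) that produced the state shown. Key observation: gates 2-3 undo each other exactly, leaving only the rest of the circuit to track.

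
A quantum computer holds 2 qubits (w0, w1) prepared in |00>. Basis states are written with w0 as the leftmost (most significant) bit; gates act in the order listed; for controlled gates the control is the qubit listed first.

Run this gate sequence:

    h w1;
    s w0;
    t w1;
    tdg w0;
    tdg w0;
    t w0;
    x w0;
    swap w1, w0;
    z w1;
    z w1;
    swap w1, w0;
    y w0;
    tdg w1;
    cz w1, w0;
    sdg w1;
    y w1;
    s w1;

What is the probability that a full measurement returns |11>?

A full measurement returns |11> with probability 0. Key observation: gates 8-11 undo each other exactly, leaving only the rest of the circuit to track.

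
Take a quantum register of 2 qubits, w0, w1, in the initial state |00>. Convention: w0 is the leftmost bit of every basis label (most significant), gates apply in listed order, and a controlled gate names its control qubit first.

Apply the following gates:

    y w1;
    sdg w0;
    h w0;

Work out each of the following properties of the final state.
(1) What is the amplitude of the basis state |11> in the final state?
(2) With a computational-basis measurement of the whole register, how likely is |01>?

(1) The amplitude on |11> is sqrt(2)*I/2.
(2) Outcome |01> occurs with probability 1/2.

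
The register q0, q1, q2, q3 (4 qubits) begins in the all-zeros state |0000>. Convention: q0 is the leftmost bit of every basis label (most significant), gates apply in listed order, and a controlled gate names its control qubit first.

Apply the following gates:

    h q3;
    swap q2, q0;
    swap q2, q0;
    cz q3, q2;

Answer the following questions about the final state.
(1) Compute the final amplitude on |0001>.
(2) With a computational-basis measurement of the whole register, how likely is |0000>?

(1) The final state's coefficient on |0001> equals sqrt(2)/2.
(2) The probability of measuring |0000> is 1/2.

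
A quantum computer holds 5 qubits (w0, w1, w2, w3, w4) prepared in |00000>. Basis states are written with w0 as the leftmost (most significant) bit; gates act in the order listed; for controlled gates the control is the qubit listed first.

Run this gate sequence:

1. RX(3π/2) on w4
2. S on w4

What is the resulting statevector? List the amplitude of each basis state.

After the circuit, the state carries amplitude -sqrt(2)/2 on |00000>, sqrt(2)/2 on |00001>, and 0 on every other basis state.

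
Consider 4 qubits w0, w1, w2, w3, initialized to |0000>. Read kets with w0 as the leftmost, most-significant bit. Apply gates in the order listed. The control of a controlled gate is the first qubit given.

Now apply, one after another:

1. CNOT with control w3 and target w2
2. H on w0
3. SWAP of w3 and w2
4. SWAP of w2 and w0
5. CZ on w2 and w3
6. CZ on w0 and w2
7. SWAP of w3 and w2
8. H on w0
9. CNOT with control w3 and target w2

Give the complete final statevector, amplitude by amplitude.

After the circuit, the state carries amplitude 1/2 on |0000>, 1/2 on |0011>, 1/2 on |1000>, 1/2 on |1011>, and 0 on every other basis state.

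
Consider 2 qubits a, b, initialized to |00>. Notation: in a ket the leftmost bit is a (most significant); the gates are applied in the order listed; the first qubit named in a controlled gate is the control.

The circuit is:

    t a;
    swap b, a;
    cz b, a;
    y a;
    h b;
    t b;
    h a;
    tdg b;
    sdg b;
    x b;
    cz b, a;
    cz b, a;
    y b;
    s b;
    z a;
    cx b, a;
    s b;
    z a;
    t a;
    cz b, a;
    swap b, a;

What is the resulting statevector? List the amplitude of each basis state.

The resulting statevector has amplitude 1/2 on |00>, -exp(I*pi/4)/2 on |01>, -I/2 on |10>, -exp(3*I*pi/4)/2 on |11>. Key observation: steps 11-12 multiply out to the identity, so the circuit reduces to the remaining gates.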